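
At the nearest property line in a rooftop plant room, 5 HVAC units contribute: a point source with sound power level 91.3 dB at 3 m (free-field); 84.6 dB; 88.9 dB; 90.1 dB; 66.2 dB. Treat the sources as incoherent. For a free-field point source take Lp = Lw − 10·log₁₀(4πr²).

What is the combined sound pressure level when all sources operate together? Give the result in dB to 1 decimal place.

Source at 3 m: Lp = 91.3 − 10·log₁₀(4π·3²) = 91.3 − 10·log₁₀(113.097) = 70.8 dB.
Σ 10^(Lᵢ/10) = 2.104e+09.
L_total = 10·log₁₀(2.104e+09) = 93.2 dB.

93.2 dB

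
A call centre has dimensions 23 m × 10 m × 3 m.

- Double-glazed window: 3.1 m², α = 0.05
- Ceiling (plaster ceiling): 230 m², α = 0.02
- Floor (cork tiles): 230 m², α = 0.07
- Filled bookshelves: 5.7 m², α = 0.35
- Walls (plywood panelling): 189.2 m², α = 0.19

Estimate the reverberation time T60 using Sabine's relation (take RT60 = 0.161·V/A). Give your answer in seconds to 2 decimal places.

A = Σ Sᵢαᵢ = 3.1·0.05 + 230·0.02 + 230·0.07 + 5.7·0.35 + 189.2·0.19 = 58.798 sabins.
V = 23·10·3 = 690 m³.
Sabine: RT60 = 0.161 × 690 / 58.798 = 1.89 s.

1.89 s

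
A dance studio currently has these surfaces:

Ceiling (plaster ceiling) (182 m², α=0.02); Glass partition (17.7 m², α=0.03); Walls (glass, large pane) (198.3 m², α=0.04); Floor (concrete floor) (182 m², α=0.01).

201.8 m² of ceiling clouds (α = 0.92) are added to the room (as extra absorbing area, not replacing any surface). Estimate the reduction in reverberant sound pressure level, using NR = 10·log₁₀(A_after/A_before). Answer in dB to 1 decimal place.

Summing Sᵢαᵢ: 3.640 + 0.531 + 7.932 + 1.820 → A_before = 13.923 sabins.
Added absorption = 201.8 × 0.92 = 185.656 sabins.
New total A_after = 199.579 sabins.
NR = 10·log₁₀(199.579/13.923) = 11.6 dB.

11.6 dB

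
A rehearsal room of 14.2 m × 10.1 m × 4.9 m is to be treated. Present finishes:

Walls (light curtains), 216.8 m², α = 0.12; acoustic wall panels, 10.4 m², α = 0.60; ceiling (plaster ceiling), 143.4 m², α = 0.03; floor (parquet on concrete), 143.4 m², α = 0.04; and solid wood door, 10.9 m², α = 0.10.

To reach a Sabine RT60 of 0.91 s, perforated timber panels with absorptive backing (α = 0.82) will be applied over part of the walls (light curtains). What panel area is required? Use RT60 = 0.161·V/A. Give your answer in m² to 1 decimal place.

Summing Sᵢαᵢ: 26.016 + 6.240 + 4.302 + 5.736 + 1.090 → A₁ = 43.384 sabins.
Required A₂ = 0.161·702.758/0.91 = 124.334 sabins.
ΔA needed = 124.334 − 43.384 = 80.950 sabins.
Net gain per m²: Δα = 0.82 − 0.12 = 0.70.
Area = ΔA/Δα = 80.950/0.70 = 115.6 m².

115.6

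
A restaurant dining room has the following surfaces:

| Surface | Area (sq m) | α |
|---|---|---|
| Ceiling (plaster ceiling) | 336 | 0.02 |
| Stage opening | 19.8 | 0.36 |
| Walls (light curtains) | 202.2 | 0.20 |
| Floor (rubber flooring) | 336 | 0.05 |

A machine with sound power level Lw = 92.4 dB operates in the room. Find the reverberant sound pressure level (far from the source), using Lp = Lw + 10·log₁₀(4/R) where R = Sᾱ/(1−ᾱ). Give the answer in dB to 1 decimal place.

Σ(Sᵢαᵢ) = 336×0.02 + 19.8×0.36 + 202.2×0.20 + 336×0.05 = 71.088; total area S = 894.0 sq m.
ᾱ = 71.088/894.0 = 0.0795; R = Sᾱ/(1−ᾱ) = 71.088/(1−0.0795) = 77.228 sq m.
Lp = Lw + 10 log₁₀(4/R) = 92.4 -12.86 = 79.5 dB.

79.5 dB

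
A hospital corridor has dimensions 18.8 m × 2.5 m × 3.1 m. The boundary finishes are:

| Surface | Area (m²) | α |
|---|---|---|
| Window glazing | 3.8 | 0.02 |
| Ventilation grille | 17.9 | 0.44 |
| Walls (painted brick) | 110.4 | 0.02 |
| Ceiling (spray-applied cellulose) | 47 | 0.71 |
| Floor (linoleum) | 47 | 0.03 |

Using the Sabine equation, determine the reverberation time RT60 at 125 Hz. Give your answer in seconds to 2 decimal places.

A = Σ Sᵢαᵢ = 3.8×0.02 + 17.9×0.44 + 110.4×0.02 + 47×0.71 + 47×0.03 = 44.940 sabins.
Room volume: 145.7 m³.
Sabine: RT60 = 0.161 × 145.7 / 44.940 = 0.52 s.

0.52 s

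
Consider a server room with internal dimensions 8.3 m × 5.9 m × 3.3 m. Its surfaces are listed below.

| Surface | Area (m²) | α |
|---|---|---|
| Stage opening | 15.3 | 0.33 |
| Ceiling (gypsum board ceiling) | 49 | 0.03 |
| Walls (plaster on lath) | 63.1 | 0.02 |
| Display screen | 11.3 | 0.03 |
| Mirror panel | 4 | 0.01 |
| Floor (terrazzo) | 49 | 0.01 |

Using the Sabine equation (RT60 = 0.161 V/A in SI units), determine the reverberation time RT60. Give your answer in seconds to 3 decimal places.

A = Σ Sᵢαᵢ = 15.3*0.33 + 49*0.03 + 63.1*0.02 + 11.3*0.03 + 4*0.01 + 49*0.01 = 8.650 sabins.
Room volume: 161.601 m³.
Sabine: RT60 = 0.161 × 161.601 / 8.650 = 3.008 s.

3.008 sec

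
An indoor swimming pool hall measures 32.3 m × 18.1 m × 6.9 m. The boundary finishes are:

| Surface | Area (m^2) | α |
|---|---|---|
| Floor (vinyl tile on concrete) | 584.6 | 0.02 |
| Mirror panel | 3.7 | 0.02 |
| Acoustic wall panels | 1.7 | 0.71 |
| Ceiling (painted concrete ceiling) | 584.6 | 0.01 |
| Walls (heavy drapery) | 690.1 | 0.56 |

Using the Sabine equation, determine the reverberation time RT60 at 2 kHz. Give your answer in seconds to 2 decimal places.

Equivalent absorption area: A = 584.6·0.02 + 3.7·0.02 + 1.7·0.71 + 584.6·0.01 + 690.1·0.56 = 405.275 m^2.
Room volume: 4033.947 m³.
RT60 = 0.161 · V / A = 0.161 × 4033.947 / 405.275 = 1.60 s.

1.60 s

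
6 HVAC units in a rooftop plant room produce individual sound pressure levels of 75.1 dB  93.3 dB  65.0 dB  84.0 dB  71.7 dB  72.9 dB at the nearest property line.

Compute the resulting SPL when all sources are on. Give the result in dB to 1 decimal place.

Sum in the linear (power) domain: Σ 10^(Lᵢ/10) = 10^(75.1/10) + 10^(93.3/10) + 10^(65.0/10) + 10^(84.0/10) + 10^(71.7/10) + 10^(72.9/10) = 2.459e+09.
Combined level = 10 log₁₀(2.459e+09) = 93.9 dB.

93.9 dB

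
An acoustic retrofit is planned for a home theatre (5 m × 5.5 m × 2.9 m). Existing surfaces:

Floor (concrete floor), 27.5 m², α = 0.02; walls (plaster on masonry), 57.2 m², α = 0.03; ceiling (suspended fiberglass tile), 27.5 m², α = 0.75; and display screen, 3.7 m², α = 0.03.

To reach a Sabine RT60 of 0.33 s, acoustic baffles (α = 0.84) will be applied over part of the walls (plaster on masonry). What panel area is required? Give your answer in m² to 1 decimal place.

19.6

A₁ = Σ Sᵢαᵢ = 27.5×0.02 + 57.2×0.03 + 27.5×0.75 + 3.7×0.03 = 23.002 sabins.
Required A₂ = 0.161·79.75/0.33 = 38.908 sabins.
Absorption to add: 38.908 − 23.002 = 15.906 sabins.
Each m² of panel replacing the walls (plaster on masonry) adds (0.84 − 0.03) = 0.81 sabins.
Panel area = 15.906 / 0.81 = 19.6 m².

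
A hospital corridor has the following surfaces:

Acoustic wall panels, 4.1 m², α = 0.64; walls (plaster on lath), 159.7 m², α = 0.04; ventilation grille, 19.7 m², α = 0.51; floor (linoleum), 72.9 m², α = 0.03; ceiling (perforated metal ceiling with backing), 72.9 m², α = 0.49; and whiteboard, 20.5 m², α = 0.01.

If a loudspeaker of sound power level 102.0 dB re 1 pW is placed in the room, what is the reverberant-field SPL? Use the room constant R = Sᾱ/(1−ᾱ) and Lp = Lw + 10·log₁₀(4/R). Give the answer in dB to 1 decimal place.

89.7 dB

Σ(Sᵢαᵢ) = 4.1·0.64 + 159.7·0.04 + 19.7·0.51 + 72.9·0.03 + 72.9·0.49 + 20.5·0.01 = 57.172; total area S = 349.8 m².
ᾱ = 57.172/349.8 = 0.1634; R = Sᾱ/(1−ᾱ) = 57.172/(1−0.1634) = 68.339 m².
Lp = 102.0 + 10·log₁₀(4/68.339) = 102.0 + (-12.33) = 89.7 dB.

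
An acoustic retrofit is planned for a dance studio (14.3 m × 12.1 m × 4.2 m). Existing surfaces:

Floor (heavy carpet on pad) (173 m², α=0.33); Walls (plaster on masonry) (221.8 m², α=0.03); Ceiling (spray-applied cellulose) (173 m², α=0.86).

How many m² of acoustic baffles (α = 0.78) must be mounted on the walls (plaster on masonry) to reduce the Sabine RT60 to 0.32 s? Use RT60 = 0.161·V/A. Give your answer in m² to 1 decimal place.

204.1

A₁ = Σ Sᵢαᵢ = 173×0.33 + 221.8×0.03 + 173×0.86 = 212.524 sabins.
V = 726.726 m³. Target absorption A₂ = 0.161 × 726.726 / 0.32 = 365.634 sabins.
Absorption to add: 365.634 − 212.524 = 153.110 sabins.
Net gain per m²: Δα = 0.78 − 0.03 = 0.75.
Area = ΔA/Δα = 153.110/0.75 = 204.1 m².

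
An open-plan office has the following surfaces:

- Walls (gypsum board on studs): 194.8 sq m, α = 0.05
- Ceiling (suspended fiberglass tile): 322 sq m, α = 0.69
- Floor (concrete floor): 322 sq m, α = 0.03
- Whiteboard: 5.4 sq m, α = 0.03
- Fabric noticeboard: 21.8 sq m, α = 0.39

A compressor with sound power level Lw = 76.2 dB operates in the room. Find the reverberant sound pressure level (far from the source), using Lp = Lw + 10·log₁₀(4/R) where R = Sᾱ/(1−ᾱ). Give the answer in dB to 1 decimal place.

56.8 dB

A = 250.244 sabins; S = 866.0 sq m.
ᾱ = 0.2890, so room constant R = A/(1−ᾱ) = 351.961 sq m.
Lp = 76.2 + 10·log₁₀(4/351.961) = 76.2 + (-19.44) = 56.8 dB.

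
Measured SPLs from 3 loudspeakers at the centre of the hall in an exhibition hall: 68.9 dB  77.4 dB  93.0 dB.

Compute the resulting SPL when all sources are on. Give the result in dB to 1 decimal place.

93.1 dB

Converting to relative power and adding: 10^(68.9/10) + 10^(77.4/10) + 10^(93.0/10) = 2.058e+09.
Combined level = 10 log₁₀(2.058e+09) = 93.1 dB.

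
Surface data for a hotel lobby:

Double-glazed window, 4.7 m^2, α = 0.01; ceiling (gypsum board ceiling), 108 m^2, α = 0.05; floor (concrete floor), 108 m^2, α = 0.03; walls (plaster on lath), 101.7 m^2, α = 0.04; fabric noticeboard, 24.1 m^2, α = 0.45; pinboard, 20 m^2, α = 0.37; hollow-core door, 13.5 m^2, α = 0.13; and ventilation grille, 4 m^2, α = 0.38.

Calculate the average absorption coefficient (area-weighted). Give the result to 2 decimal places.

Total surface area S = 384.0 m^2.
A = 4.7·0.01 + 108·0.05 + 108·0.03 + 101.7·0.04 + 24.1·0.45 + 20·0.37 + 13.5·0.13 + 4·0.38 = 34.275 sabins.
ᾱ = A/S = 0.09.

0.09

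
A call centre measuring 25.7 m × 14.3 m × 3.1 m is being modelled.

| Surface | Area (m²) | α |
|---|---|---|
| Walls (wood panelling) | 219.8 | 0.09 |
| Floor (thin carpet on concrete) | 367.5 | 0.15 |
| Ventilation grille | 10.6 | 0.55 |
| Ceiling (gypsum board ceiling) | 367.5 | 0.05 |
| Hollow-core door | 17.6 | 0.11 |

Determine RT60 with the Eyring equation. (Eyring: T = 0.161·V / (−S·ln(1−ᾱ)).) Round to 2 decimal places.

Total surface area S = 219.8 + 367.5 + 10.6 + 367.5 + 17.6 = 983.0 m².
Absorption A = 219.8·0.09 + 367.5·0.15 + 10.6·0.55 + 367.5·0.05 + 17.6·0.11 = 101.048 sabins.
ᾱ = 101.048 / 983.0 = 0.1028.
Eyring denominator: −S ln(1−ᾱ) = 106.632.
V = 25.7 × 14.3 × 3.1 = 1139.281 m³.
RT60 = 0.161 × 1139.281 / 106.632 = 1.72 s.

1.72 s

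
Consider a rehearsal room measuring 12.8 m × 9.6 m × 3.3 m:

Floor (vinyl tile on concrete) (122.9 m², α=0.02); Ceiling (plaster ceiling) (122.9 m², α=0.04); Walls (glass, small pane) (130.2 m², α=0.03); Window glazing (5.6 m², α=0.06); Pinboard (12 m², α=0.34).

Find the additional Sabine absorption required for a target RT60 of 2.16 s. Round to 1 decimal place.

Equivalent absorption area: A₁ = 122.9×0.02 + 122.9×0.04 + 130.2×0.03 + 5.6×0.06 + 12×0.34 = 15.696 m².
Target A₂ = 0.161·405.504/2.16 = 30.225 sabins (V = 405.504 m³).
ΔA = A₂ − A₁ = 30.225 − 15.696 = 14.5 sabins.

14.5 sabins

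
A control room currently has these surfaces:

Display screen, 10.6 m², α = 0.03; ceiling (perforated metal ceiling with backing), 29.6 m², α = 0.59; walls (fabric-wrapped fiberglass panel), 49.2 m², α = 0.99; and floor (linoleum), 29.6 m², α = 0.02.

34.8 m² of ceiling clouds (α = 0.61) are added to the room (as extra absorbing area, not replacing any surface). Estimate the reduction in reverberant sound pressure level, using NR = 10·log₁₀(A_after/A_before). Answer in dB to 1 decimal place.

1.2 dB

Summing Sᵢαᵢ: 0.318 + 17.464 + 48.708 + 0.592 → A_before = 67.082 sabins.
Added absorption = 34.8 × 0.61 = 21.228 sabins.
New total A_after = 88.310 sabins.
NR = 10·log₁₀(88.310/67.082) = 1.2 dB.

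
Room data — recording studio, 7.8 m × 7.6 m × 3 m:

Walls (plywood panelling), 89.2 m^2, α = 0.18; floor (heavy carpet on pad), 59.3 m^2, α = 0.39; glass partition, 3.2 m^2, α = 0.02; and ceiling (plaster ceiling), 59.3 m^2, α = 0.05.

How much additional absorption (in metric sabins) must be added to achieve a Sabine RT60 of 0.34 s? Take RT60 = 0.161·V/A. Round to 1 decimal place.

42.0 sabins

Summing Sᵢαᵢ: 16.056 + 23.127 + 0.064 + 2.965 → A₁ = 42.212 sabins.
For T = 0.34 s, need A₂ = 0.161·V/T = 0.161·177.84/0.34 = 84.212 sabins.
ΔA = A₂ − A₁ = 84.212 − 42.212 = 42.0 sabins.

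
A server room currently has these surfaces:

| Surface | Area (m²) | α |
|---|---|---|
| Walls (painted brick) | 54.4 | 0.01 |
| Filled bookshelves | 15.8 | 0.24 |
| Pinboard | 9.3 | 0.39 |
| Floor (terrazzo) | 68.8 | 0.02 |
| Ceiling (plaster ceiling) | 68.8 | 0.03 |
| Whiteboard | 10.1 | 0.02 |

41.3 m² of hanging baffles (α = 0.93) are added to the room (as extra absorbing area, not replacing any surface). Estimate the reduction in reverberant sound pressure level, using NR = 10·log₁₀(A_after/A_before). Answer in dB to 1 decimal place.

Summing Sᵢαᵢ: 0.544 + 3.792 + 3.627 + 1.376 + 2.064 + 0.202 → A_before = 11.605 sabins.
Added absorption = 41.3 × 0.93 = 38.409 sabins.
A_after = 11.605 + 38.409 = 50.014 sabins.
Reduction = 10 log₁₀(A_after/A_before) = 10 log₁₀(4.3097) = 6.3 dB.

6.3 dB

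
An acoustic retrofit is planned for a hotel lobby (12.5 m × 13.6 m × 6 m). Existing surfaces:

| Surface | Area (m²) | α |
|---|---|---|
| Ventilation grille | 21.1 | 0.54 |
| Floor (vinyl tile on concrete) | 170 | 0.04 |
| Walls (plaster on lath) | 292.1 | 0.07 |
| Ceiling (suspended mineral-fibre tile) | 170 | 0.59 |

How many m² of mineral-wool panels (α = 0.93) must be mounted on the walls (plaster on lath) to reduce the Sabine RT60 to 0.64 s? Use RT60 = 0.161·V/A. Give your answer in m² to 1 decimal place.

136.8

Total absorption A₁ = 21.1×0.54 + 170×0.04 + 292.1×0.07 + 170×0.59
  = 11.394 + 6.800 + 20.447 + 100.300 = 138.941 m² sabins.
V = 1020 m³. Target absorption A₂ = 0.161 × 1020 / 0.64 = 256.594 sabins.
Absorption to add: 256.594 − 138.941 = 117.653 sabins.
Each m² of panel replacing the walls (plaster on lath) adds (0.93 − 0.07) = 0.86 sabins.
Area = ΔA/Δα = 117.653/0.86 = 136.8 m².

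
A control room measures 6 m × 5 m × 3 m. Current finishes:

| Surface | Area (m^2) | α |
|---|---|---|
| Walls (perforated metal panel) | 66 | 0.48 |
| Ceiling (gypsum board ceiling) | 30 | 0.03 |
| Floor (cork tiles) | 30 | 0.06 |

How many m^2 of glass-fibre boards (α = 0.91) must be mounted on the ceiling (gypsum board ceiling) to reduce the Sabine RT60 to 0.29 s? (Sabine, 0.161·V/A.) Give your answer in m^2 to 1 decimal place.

Total absorption A₁ = 66×0.48 + 30×0.03 + 30×0.06
  = 31.680 + 0.900 + 1.800 = 34.380 m^2 sabins.
V = 90 m³. Target absorption A₂ = 0.161 × 90 / 0.29 = 49.966 sabins.
ΔA needed = 49.966 − 34.380 = 15.586 sabins.
Net gain per m^2: Δα = 0.91 − 0.03 = 0.88.
Panel area = 15.586 / 0.88 = 17.7 m^2.

17.7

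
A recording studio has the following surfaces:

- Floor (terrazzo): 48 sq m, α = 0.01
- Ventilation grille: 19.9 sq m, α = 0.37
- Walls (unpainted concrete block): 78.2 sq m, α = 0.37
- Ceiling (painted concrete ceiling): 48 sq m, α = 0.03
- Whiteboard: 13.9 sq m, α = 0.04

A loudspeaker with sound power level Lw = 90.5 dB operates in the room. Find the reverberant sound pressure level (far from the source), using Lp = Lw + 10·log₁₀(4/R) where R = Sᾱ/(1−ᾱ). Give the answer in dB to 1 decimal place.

79.7 dB

Σ(Sᵢαᵢ) = 48×0.01 + 19.9×0.37 + 78.2×0.37 + 48×0.03 + 13.9×0.04 = 38.773; total area S = 208.0 sq m.
ᾱ = 0.1864, so room constant R = A/(1−ᾱ) = 47.656 sq m.
Lp = 90.5 + 10·log₁₀(4/47.656) = 90.5 + (-10.76) = 79.7 dB.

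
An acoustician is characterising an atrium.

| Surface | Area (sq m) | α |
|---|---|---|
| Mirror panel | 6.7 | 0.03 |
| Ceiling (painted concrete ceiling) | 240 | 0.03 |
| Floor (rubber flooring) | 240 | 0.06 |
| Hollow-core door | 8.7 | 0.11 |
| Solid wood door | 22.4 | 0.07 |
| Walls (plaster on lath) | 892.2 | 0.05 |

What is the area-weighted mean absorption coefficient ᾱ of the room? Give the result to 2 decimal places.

0.05

S = Σ Sᵢ = 6.7 + 240 + 240 + 8.7 + 22.4 + 892.2 = 1410.0 sq m.
Weighted sum Σ Sα = 68.936.
ᾱ = A/S = 0.05.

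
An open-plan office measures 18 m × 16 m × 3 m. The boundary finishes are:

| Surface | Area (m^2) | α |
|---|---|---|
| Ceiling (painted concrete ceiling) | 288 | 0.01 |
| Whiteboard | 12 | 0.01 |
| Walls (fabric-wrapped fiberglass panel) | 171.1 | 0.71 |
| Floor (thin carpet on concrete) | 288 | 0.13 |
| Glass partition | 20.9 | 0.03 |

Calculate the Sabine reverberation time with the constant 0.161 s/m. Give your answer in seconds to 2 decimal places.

A = Σ Sᵢαᵢ = 288·0.01 + 12·0.01 + 171.1·0.71 + 288·0.13 + 20.9·0.03 = 162.548 sabins.
Room volume: 864 m³.
RT60 = 0.161 · V / A = 0.161 × 864 / 162.548 = 0.86 s.

0.86 s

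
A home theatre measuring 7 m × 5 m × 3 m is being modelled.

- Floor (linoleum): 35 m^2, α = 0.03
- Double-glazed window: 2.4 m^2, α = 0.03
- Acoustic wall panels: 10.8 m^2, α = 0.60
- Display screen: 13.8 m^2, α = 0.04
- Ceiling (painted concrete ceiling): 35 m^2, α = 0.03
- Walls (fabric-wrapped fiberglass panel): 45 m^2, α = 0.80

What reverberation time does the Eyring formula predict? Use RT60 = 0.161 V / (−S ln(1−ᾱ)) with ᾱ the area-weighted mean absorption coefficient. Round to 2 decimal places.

S = Σ Sᵢ = 142.0 m^2.
Absorption A = 35×0.03 + 2.4×0.03 + 10.8×0.60 + 13.8×0.04 + 35×0.03 + 45×0.80 = 45.204 sabins.
Mean coefficient ᾱ = A/S = 0.3183.
Eyring denominator: −S ln(1−ᾱ) = 54.410.
V = 7 × 5 × 3 = 105 m³.
RT60 = 0.161 × 105 / 54.410 = 0.31 s.

0.31 s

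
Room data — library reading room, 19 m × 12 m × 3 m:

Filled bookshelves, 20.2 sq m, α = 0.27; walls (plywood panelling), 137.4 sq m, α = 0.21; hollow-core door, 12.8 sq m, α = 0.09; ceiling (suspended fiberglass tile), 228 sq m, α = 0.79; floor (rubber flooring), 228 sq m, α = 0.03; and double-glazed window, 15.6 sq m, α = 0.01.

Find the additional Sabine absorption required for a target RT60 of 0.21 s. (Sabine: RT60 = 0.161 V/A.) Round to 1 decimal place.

A₁ = Σ Sᵢαᵢ = 20.2·0.27 + 137.4·0.21 + 12.8·0.09 + 228·0.79 + 228·0.03 + 15.6·0.01 = 222.576 sabins.
For T = 0.21 s, need A₂ = 0.161·V/T = 0.161·684/0.21 = 524.400 sabins.
Shortfall: 524.400 − 222.576 = 301.8 sabins.

301.8 sabins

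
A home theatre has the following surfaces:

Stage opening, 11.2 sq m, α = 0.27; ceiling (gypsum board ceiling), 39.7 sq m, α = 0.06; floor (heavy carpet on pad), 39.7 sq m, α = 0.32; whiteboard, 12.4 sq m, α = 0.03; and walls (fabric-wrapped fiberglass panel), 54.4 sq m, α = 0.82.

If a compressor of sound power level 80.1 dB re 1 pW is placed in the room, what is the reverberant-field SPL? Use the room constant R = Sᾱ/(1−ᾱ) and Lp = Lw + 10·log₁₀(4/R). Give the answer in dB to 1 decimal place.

65.9 dB

A = 63.090 sabins; S = 157.4 sq m.
ᾱ = 63.090/157.4 = 0.4008; R = Sᾱ/(1−ᾱ) = 63.090/(1−0.4008) = 105.290 sq m.
Lp = Lw + 10 log₁₀(4/R) = 80.1 -14.20 = 65.9 dB.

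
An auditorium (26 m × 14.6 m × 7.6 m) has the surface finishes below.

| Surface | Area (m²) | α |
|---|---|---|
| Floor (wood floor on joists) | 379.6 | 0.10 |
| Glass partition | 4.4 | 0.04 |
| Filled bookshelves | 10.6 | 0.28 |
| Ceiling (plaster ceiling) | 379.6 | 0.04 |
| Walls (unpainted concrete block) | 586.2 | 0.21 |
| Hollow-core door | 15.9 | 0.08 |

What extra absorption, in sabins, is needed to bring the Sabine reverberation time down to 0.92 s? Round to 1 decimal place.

324.2 sabins

Total absorption A₁ = 379.6*0.10 + 4.4*0.04 + 10.6*0.28 + 379.6*0.04 + 586.2*0.21 + 15.9*0.08
  = 37.960 + 0.176 + 2.968 + 15.184 + 123.102 + 1.272 = 180.662 m² sabins.
For T = 0.92 s, need A₂ = 0.161·V/T = 0.161·2884.96/0.92 = 504.868 sabins.
ΔA = A₂ − A₁ = 504.868 − 180.662 = 324.2 sabins.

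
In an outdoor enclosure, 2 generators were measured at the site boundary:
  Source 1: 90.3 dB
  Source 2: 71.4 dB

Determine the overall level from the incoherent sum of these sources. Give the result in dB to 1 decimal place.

Σ 10^(Lᵢ/10) = 1.085e+09.
Back to dB: 10·log₁₀ Σ = 90.4 dB.

90.4 dB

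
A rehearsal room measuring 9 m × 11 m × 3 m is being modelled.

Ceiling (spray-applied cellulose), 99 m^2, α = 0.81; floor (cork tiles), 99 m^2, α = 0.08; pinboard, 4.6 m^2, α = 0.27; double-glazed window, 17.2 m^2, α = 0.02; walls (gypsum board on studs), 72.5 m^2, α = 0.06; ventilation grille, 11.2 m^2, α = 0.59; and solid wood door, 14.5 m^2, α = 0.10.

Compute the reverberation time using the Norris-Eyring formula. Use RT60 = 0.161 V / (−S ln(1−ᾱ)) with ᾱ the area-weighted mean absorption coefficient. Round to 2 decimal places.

Total surface area S = 99 + 99 + 4.6 + 17.2 + 72.5 + 11.2 + 14.5 = 318.0 m^2.
Absorption A = 99·0.81 + 99·0.08 + 4.6·0.27 + 17.2·0.02 + 72.5·0.06 + 11.2·0.59 + 14.5·0.10 = 102.104 sabins.
ᾱ = 102.104 / 318.0 = 0.3211.
−S·ln(1−ᾱ) = −318.0 × ln(1 − 0.3211) = 123.155.
V = 9 × 11 × 3 = 297 m³.
RT60 = 0.161 × 297 / 123.155 = 0.39 s.

0.39 s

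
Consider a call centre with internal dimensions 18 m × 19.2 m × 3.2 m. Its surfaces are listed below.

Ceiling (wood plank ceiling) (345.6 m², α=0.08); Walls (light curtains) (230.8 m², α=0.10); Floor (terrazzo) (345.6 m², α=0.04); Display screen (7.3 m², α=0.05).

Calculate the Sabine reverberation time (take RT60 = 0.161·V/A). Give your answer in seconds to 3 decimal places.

A = Σ Sᵢαᵢ = 345.6*0.08 + 230.8*0.10 + 345.6*0.04 + 7.3*0.05 = 64.917 sabins.
V = 18·19.2·3.2 = 1105.92 m³.
T = 0.161 V/A = 0.161·1105.92/64.917 = 2.743 s.

2.743 seconds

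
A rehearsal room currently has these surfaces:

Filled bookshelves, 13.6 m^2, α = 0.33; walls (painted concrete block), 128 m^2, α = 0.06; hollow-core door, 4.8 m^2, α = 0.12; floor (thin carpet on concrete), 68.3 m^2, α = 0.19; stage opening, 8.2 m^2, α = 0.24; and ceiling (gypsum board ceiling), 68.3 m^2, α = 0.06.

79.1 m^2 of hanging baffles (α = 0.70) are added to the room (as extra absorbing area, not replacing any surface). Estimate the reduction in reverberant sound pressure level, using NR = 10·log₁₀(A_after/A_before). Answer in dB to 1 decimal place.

Summing Sᵢαᵢ: 4.488 + 7.680 + 0.576 + 12.977 + 1.968 + 4.098 → A_before = 31.787 sabins.
Added absorption = 79.1 × 0.70 = 55.370 sabins.
New total A_after = 87.157 sabins.
Reduction = 10 log₁₀(A_after/A_before) = 10 log₁₀(2.7419) = 4.4 dB.

4.4 dB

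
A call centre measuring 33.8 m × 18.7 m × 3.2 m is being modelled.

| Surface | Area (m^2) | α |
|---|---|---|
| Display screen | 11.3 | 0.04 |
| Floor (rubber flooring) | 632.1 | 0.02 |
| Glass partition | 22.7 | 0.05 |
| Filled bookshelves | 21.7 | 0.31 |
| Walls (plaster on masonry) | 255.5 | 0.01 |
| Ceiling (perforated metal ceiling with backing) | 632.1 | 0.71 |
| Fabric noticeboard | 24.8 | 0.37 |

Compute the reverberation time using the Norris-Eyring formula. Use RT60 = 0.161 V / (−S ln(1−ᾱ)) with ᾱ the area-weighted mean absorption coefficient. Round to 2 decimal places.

0.57 s

Total surface area S = 11.3 + 632.1 + 22.7 + 21.7 + 255.5 + 632.1 + 24.8 = 1600.2 m^2.
Absorption A = 11.3×0.04 + 632.1×0.02 + 22.7×0.05 + 21.7×0.31 + 255.5×0.01 + 632.1×0.71 + 24.8×0.37 = 481.478 sabins.
ᾱ = 481.478 / 1600.2 = 0.3009.
−S·ln(1−ᾱ) = −1600.2 × ln(1 − 0.3009) = 572.810.
V = 33.8 × 18.7 × 3.2 = 2022.592 m³.
RT60 = 0.161 × 2022.592 / 572.810 = 0.57 s.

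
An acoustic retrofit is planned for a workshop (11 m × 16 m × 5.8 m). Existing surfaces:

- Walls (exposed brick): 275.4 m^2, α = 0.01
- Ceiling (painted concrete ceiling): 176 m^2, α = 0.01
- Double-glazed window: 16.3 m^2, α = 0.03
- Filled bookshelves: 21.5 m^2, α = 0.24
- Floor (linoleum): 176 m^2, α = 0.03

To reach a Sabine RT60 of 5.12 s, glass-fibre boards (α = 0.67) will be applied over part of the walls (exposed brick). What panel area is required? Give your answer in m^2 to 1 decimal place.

Total absorption A₁ = 275.4·0.01 + 176·0.01 + 16.3·0.03 + 21.5·0.24 + 176·0.03
  = 2.754 + 1.760 + 0.489 + 5.160 + 5.280 = 15.443 m^2 sabins.
V = 1020.8 m³. Target absorption A₂ = 0.161 × 1020.8 / 5.12 = 32.099 sabins.
ΔA needed = 32.099 − 15.443 = 16.656 sabins.
Net gain per m^2: Δα = 0.67 − 0.01 = 0.66.
Area = ΔA/Δα = 16.656/0.66 = 25.2 m^2.

25.2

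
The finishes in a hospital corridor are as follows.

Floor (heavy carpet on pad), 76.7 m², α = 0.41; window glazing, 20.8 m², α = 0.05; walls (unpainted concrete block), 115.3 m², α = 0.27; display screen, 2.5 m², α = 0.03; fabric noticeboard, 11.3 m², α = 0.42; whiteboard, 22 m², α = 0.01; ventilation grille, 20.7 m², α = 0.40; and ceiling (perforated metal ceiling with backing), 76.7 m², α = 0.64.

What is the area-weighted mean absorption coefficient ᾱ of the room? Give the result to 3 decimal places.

0.364

Total surface area S = 346.0 m².
A = 76.7×0.41 + 20.8×0.05 + 115.3×0.27 + 2.5×0.03 + 11.3×0.42 + 22×0.01 + 20.7×0.40 + 76.7×0.64 = 126.027 sabins.
ᾱ = 126.027 / 346.0 = 0.364.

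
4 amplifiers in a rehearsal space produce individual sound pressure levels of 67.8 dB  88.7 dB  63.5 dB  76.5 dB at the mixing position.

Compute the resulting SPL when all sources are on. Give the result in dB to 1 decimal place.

Sum in the linear (power) domain: Σ 10^(Lᵢ/10) = 10^(67.8/10) + 10^(88.7/10) + 10^(63.5/10) + 10^(76.5/10) = 7.942e+08.
L_total = 10·log₁₀(7.942e+08) = 89.0 dB.

89.0 dB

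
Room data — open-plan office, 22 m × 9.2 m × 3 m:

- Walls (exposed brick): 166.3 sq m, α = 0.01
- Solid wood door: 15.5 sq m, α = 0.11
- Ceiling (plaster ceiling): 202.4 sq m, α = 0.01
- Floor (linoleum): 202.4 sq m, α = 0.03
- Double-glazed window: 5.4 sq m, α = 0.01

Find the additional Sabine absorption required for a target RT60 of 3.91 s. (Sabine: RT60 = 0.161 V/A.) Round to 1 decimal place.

13.5 sabins

Summing Sᵢαᵢ: 1.663 + 1.705 + 2.024 + 6.072 + 0.054 → A₁ = 11.518 sabins.
V = 607.2 m³. Required absorption A₂ = 0.161 × 607.2 / 3.91 = 25.002 sabins.
Additional absorption ΔA = 25.002 − 11.518 = 13.5 sabins.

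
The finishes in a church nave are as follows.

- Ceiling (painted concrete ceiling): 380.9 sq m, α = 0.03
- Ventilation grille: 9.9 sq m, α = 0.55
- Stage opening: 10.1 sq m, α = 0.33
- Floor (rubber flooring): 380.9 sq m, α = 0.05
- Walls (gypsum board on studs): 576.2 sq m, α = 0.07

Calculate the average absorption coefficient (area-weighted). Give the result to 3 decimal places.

0.059

Total surface area S = 1358.0 sq m.
Weighted sum Σ Sα = 79.584.
ᾱ = A/S = 0.059.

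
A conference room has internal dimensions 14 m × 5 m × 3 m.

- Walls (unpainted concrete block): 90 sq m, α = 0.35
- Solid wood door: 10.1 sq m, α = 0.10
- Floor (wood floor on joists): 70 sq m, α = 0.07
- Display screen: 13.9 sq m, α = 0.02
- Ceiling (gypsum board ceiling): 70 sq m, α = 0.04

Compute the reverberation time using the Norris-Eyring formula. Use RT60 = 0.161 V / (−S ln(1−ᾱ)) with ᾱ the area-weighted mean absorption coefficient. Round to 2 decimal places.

0.77 s

Total surface area S = 90 + 10.1 + 70 + 13.9 + 70 = 254.0 sq m.
Absorption A = 90·0.35 + 10.1·0.10 + 70·0.07 + 13.9·0.02 + 70·0.04 = 40.488 sabins.
Mean coefficient ᾱ = A/S = 0.1594.
Eyring denominator: −S ln(1−ᾱ) = 44.104.
V = 14 × 5 × 3 = 210 m³.
RT60 = 0.161 × 210 / 44.104 = 0.77 s.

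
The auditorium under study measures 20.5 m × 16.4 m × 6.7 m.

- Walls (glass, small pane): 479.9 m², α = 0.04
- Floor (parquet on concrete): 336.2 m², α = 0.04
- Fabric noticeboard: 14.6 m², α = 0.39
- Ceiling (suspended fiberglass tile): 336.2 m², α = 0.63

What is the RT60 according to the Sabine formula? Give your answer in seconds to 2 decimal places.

1.45 seconds

Total absorption A = 479.9·0.04 + 336.2·0.04 + 14.6·0.39 + 336.2·0.63
  = 19.196 + 13.448 + 5.694 + 211.806 = 250.144 m² sabins.
V = 20.5·16.4·6.7 = 2252.54 m³.
RT60 = 0.161 · V / A = 0.161 × 2252.54 / 250.144 = 1.45 s.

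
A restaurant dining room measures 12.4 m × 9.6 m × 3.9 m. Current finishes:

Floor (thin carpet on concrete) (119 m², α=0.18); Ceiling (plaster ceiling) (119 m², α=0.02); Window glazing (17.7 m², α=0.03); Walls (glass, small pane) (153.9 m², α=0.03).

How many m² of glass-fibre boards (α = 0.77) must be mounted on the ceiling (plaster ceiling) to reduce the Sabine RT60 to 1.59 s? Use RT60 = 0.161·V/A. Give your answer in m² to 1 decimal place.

Equivalent absorption area: A₁ = 119*0.18 + 119*0.02 + 17.7*0.03 + 153.9*0.03 = 28.948 m².
V = 464.256 m³. Target absorption A₂ = 0.161 × 464.256 / 1.59 = 47.010 sabins.
Absorption to add: 47.010 − 28.948 = 18.062 sabins.
Net gain per m²: Δα = 0.77 − 0.02 = 0.75.
Area = ΔA/Δα = 18.062/0.75 = 24.1 m².

24.1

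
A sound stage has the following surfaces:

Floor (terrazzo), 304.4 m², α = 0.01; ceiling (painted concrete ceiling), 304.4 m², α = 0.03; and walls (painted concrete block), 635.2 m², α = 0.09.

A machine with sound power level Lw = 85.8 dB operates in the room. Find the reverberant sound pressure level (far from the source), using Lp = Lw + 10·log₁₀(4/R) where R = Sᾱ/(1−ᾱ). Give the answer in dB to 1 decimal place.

A = 69.344 sabins; S = 1244.0 m².
ᾱ = 0.0557, so room constant R = A/(1−ᾱ) = 73.434 m².
Lp = Lw + 10 log₁₀(4/R) = 85.8 -12.64 = 73.2 dB.

73.2 dB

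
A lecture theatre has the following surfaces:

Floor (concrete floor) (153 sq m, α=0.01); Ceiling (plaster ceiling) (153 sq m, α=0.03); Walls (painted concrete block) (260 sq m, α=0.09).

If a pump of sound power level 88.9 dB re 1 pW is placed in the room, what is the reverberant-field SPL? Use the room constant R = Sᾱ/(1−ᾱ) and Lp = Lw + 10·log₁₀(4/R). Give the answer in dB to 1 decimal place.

80.0 dB

A = 29.520 sabins; S = 566.0 sq m.
ᾱ = 29.520/566.0 = 0.0522; R = Sᾱ/(1−ᾱ) = 29.520/(1−0.0522) = 31.146 sq m.
Lp = 88.9 + 10·log₁₀(4/31.146) = 88.9 + (-8.91) = 80.0 dB.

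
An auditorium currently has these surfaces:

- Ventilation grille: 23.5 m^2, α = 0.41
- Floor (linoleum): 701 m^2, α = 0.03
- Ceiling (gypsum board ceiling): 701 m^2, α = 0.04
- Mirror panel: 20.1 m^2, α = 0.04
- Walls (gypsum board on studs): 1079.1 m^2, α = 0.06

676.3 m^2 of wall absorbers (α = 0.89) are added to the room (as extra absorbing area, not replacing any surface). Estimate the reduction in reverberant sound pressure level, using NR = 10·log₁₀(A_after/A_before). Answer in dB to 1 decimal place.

Total absorption A_before = 23.5·0.41 + 701·0.03 + 701·0.04 + 20.1·0.04 + 1079.1·0.06
  = 9.635 + 21.030 + 28.040 + 0.804 + 64.746 = 124.255 m^2 sabins.
Treatment contributes 676.3·0.89 = 601.907 sabins.
New total A_after = 726.162 sabins.
NR = 10·log₁₀(726.162/124.255) = 7.7 dB.

7.7 dB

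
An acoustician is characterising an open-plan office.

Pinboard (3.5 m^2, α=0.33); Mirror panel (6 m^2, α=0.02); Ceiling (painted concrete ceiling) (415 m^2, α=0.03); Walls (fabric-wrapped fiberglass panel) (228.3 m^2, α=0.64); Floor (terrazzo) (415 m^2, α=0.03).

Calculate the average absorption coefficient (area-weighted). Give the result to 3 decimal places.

Total surface area S = 1067.8 m^2.
Weighted sum Σ Sα = 172.287.
ᾱ = 172.287 / 1067.8 = 0.161.

0.161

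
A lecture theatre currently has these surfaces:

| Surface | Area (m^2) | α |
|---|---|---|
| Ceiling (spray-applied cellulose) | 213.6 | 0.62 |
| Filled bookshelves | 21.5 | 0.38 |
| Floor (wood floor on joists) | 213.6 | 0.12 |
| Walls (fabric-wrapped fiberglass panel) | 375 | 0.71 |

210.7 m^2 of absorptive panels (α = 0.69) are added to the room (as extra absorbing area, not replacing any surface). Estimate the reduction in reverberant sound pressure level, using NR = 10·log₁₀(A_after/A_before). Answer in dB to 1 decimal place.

1.3 dB

A_before = Σ Sᵢαᵢ = 213.6·0.62 + 21.5·0.38 + 213.6·0.12 + 375·0.71 = 432.484 sabins.
Treatment contributes 210.7·0.69 = 145.383 sabins.
New total A_after = 577.867 sabins.
NR = 10·log₁₀(577.867/432.484) = 1.3 dB.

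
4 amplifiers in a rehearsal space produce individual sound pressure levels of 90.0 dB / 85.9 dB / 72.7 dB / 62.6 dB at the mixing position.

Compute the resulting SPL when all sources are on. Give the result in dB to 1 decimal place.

91.5 dB

Converting to relative power and adding: 10^(90.0/10) + 10^(85.9/10) + 10^(72.7/10) + 10^(62.6/10) = 1.409e+09.
Combined level = 10 log₁₀(1.409e+09) = 91.5 dB.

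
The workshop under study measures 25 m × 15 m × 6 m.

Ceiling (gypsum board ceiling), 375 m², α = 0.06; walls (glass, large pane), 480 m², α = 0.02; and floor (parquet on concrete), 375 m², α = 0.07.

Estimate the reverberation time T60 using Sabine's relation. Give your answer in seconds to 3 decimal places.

Equivalent absorption area: A = 375×0.06 + 480×0.02 + 375×0.07 = 58.350 m².
Volume V = 25 × 15 × 6 = 2250 m³.
RT60 = 0.161 · V / A = 0.161 × 2250 / 58.350 = 6.208 s.

6.208 seconds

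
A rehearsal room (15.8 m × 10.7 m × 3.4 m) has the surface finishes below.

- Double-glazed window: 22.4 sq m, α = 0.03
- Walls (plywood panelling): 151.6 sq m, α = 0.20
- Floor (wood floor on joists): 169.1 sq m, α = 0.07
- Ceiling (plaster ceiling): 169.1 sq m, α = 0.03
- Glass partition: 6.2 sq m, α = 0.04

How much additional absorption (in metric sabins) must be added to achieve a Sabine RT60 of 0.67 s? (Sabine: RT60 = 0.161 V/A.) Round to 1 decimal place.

90.0 sabins

Summing Sᵢαᵢ: 0.672 + 30.320 + 11.837 + 5.073 + 0.248 → A₁ = 48.150 sabins.
For T = 0.67 s, need A₂ = 0.161·V/T = 0.161·574.804/0.67 = 138.125 sabins.
Shortfall: 138.125 − 48.150 = 90.0 sabins.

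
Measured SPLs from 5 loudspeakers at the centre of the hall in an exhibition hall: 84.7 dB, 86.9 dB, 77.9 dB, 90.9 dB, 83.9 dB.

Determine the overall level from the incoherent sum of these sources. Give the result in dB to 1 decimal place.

93.7 dB

Sum in the linear (power) domain: Σ 10^(Lᵢ/10) = 10^(84.7/10) + 10^(86.9/10) + 10^(77.9/10) + 10^(90.9/10) + 10^(83.9/10) = 2.322e+09.
Back to dB: 10·log₁₀ Σ = 93.7 dB.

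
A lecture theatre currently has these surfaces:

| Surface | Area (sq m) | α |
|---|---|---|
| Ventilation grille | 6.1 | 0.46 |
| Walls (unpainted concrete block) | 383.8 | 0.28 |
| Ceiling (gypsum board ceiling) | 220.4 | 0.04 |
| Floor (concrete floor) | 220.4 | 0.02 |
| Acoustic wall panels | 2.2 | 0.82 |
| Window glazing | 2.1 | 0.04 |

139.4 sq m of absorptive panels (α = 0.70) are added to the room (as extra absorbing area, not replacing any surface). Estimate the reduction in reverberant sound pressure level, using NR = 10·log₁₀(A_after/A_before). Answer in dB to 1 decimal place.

Total absorption A_before = 6.1·0.46 + 383.8·0.28 + 220.4·0.04 + 220.4·0.02 + 2.2·0.82 + 2.1·0.04
  = 2.806 + 107.464 + 8.816 + 4.408 + 1.804 + 0.084 = 125.382 sq m sabins.
Added absorption = 139.4 × 0.70 = 97.580 sabins.
New total A_after = 222.962 sabins.
Reduction = 10 log₁₀(A_after/A_before) = 10 log₁₀(1.7783) = 2.5 dB.

2.5 dB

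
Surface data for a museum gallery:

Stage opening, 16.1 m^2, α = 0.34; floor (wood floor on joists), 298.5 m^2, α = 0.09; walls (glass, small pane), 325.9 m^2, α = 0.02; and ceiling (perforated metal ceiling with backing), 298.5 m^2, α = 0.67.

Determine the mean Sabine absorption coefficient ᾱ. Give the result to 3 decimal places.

0.254

Total surface area S = 939.0 m^2.
A = 16.1·0.34 + 298.5·0.09 + 325.9·0.02 + 298.5·0.67 = 238.852 sabins.
ᾱ = A/S = 0.254.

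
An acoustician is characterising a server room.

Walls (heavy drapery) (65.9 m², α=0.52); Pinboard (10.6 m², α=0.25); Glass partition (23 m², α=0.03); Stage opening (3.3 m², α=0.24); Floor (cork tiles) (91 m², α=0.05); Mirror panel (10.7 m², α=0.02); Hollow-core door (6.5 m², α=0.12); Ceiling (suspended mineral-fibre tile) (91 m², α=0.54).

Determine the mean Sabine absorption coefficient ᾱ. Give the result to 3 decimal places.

0.308

Total surface area S = 302.0 m².
A = 65.9×0.52 + 10.6×0.25 + 23×0.03 + 3.3×0.24 + 91×0.05 + 10.7×0.02 + 6.5×0.12 + 91×0.54 = 93.084 sabins.
ᾱ = 93.084 / 302.0 = 0.308.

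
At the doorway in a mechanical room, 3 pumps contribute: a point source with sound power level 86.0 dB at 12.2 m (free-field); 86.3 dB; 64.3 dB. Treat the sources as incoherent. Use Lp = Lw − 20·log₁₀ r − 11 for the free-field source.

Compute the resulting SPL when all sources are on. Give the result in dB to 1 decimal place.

86.3 dB

Source at 12.2 m: Lp = 86.0 − 20·log₁₀(12.2) − 11 = 53.3 dB.
Converting to relative power and adding: 10^(53.3/10) + 10^(86.3/10) + 10^(64.3/10) = 4.295e+08.
Back to dB: 10·log₁₀ Σ = 86.3 dB.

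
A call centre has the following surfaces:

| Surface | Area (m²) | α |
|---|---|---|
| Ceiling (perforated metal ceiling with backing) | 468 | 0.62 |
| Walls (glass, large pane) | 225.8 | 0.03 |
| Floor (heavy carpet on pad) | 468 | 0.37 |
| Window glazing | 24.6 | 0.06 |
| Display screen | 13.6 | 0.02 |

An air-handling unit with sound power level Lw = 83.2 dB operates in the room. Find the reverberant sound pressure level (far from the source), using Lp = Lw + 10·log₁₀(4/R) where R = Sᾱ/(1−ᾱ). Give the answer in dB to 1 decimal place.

Σ(Sᵢαᵢ) = 468×0.62 + 225.8×0.03 + 468×0.37 + 24.6×0.06 + 13.6×0.02 = 471.842; total area S = 1200.0 m².
ᾱ = 0.3932, so room constant R = A/(1−ᾱ) = 777.591 m².
Lp = Lw + 10 log₁₀(4/R) = 83.2 -22.89 = 60.3 dB.

60.3 dB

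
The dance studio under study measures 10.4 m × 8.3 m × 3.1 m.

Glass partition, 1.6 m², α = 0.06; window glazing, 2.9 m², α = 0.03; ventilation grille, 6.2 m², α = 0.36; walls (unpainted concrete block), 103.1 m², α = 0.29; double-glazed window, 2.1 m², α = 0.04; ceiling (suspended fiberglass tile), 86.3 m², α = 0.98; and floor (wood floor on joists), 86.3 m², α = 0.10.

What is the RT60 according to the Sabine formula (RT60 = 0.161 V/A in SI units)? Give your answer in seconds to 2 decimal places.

0.34 sec

Total absorption A = 1.6×0.06 + 2.9×0.03 + 6.2×0.36 + 103.1×0.29 + 2.1×0.04 + 86.3×0.98 + 86.3×0.10
  = 0.096 + 0.087 + 2.232 + 29.899 + 0.084 + 84.574 + 8.630 = 125.602 m² sabins.
V = 10.4·8.3·3.1 = 267.592 m³.
RT60 = 0.161 · V / A = 0.161 × 267.592 / 125.602 = 0.34 s.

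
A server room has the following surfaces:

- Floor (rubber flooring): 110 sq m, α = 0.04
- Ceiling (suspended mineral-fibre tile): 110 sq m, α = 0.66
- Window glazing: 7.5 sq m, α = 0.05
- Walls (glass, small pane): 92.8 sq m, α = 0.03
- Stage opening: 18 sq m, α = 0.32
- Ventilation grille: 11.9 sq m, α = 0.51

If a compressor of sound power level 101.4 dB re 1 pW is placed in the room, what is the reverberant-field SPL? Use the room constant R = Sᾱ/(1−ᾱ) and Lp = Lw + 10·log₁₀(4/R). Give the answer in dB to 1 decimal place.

86.5 dB

A = 91.988 sabins; S = 350.2 sq m.
ᾱ = 0.2627, so room constant R = A/(1−ᾱ) = 124.763 sq m.
Lp = 101.4 + 10·log₁₀(4/124.763) = 101.4 + (-14.94) = 86.5 dB.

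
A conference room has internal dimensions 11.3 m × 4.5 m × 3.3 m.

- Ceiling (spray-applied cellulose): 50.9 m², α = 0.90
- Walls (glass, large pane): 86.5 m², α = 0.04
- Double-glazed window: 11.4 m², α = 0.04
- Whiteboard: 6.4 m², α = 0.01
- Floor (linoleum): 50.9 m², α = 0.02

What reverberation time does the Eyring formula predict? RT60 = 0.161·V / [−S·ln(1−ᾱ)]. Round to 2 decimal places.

S = Σ Sᵢ = 206.1 m².
Absorption A = 50.9·0.90 + 86.5·0.04 + 11.4·0.04 + 6.4·0.01 + 50.9·0.02 = 50.808 sabins.
ᾱ = 50.808 / 206.1 = 0.2465.
Eyring denominator: −S ln(1−ᾱ) = 58.332.
V = 11.3 × 4.5 × 3.3 = 167.805 m³.
T = 0.161·V/[−S·ln(1−ᾱ)] = 0.161·167.805/58.332 = 0.46 s.

0.46 seconds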